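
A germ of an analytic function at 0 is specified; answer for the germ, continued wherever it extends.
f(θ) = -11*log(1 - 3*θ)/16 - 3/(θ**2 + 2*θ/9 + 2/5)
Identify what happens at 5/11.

The point is a regular point.

Denominator factors: θ**2 + 2*θ/9 + 2/5 = 3853/5445 at θ = 5/11 — none vanishes.
Branch term log(1 - θ/(1/3)): argument at 5/11 is -4/11, nonzero, so 5/11 is not its branch point (a point on a principal cut is still regular for the continued germ).
So the germ continues analytically to 5/11.


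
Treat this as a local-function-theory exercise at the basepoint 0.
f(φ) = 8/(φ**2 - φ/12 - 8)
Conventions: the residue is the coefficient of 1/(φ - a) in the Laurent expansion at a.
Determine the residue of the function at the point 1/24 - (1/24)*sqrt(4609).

The residue is -(96/4609)*sqrt(4609).

The factor φ**2 - φ/12 - 8 splits as (φ - a)(φ - a') with a = 1/24 - (1/24)*sqrt(4609), a' = 1/24 + (1/24)*sqrt(4609). At the order-1 pole a set g(φ) = (φ - a)*f(φ) = [8] / (φ - a').
Simple pole: residue = g(a) at a = 1/24 - (1/24)*sqrt(4609), which is -(96/4609)*sqrt(4609).


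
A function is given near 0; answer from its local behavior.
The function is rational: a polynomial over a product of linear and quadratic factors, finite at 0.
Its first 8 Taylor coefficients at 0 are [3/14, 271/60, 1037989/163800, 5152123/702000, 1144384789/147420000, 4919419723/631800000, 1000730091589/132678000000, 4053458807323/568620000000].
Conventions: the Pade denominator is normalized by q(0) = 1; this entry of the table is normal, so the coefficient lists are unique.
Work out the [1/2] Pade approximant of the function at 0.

The Pade approximant has numerator coefficients [3/14, 22072997/5240154]; denominator coefficients [1, -37217411/26200770, 62675209/170305005].

Taylor coefficients needed (read off): a_0 = 3/14, a_1 = 271/60, a_2 = 1037989/163800, a_3 = 5152123/702000.
Write the denominator as Q(β) = 1 + q1*β + q2*β^2. Requiring Q*f - P = O(β^4) with deg P <= 1 kills the coefficients of β^2..β^3 in Q*f:
  β^2: a_2 + q1*a_1 + q2*a_0 = 0, i.e. 1037989/163800 + (271/60)*q1 + (3/14)*q2 = 0.
  β^3: a_3 + q1*a_2 + q2*a_1 = 0, i.e. 5152123/702000 + (1037989/163800)*q1 + (271/60)*q2 = 0.
Solving this linear system: q1 = -37217411/26200770, q2 = 62675209/170305005.
The numerator is Q*f truncated at degree 1: P0 = a_0 = 3/14; P1 = a_1 + q1*a_0 = 22072997/5240154.


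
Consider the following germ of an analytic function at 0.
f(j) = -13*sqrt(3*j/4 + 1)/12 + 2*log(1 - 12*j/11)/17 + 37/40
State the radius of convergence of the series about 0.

Branch term (-13/12)*sqrt(1 - j/(-4/3)): its argument vanishes at j = -4/3, a square-root branch point, modulus 4/3.
Branch term (2/17)*log(1 - j/(11/12)): its argument vanishes at j = 11/12, a logarithmic branch point, modulus 11/12.
The radius of convergence is the smallest modulus among the singular points: 11/12.

The radius of convergence is 11/12.


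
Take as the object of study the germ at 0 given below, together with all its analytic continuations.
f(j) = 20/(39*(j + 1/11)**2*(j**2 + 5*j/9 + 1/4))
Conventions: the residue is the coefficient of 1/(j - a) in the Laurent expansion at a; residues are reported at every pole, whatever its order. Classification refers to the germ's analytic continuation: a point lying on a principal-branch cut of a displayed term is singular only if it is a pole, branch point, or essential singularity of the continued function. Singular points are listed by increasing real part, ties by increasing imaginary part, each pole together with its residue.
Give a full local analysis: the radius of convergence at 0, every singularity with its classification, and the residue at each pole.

Denominator factor (j + 1/11)^2: pole of order 2 at -1/11, modulus 1/11.
Denominator factor (j**2 + 5*j/9 + 1/4): discriminant -56/81, complex-conjugate roots (-5/18) + ((1/9)*sqrt(14))*i and (-5/18) - ((1/9)*sqrt(14))*i; poles of order 1, moduli 1/2 and 1/2.
The radius of convergence is the smallest modulus among the singular points: 1/11.
The factor j**2 + 5*j/9 + 1/4 splits as (j - a)(j - a') with a = (-5/18) - ((1/9)*sqrt(14))*i, a' = (-5/18) + ((1/9)*sqrt(14))*i. At the order-1 pole a set g(j) = (j - a)*f(j) = [20/(39*(j + 1/11)**2)] / (j - a').
Simple pole: residue = g(a) at a = (-5/18) - ((1/9)*sqrt(14))*i, which is (4727712/2129465) - ((7850964/14906255)*sqrt(14))*i.
The factor j**2 + 5*j/9 + 1/4 splits as (j - a)(j - a') with a = (-5/18) + ((1/9)*sqrt(14))*i, a' = (-5/18) - ((1/9)*sqrt(14))*i. At the order-1 pole a set g(j) = (j - a)*f(j) = [20/(39*(j + 1/11)**2)] / (j - a').
Simple pole: residue = g(a) at a = (-5/18) + ((1/9)*sqrt(14))*i, which is (4727712/2129465) + ((7850964/14906255)*sqrt(14))*i.
At the order-2 pole -1/11 set g(j) = (j - (-1/11))^2*f(j) = 20/(39*(j**2 + 5*j/9 + 1/4)).
Order-2 pole: residue = g'(a); g'(-1/11) = -9455424/2129465, so the residue is -9455424/2129465.
List the singular points by increasing real part (a conjugate pair: the negative imaginary part first).

Radius of convergence at 0: 1/11.
At (-5/18) - ((1/9)*sqrt(14))*i: a pole of order 1; residue (4727712/2129465) - ((7850964/14906255)*sqrt(14))*i.
At (-5/18) + ((1/9)*sqrt(14))*i: a pole of order 1; residue (4727712/2129465) + ((7850964/14906255)*sqrt(14))*i.
At -1/11: a pole of order 2; residue -9455424/2129465.


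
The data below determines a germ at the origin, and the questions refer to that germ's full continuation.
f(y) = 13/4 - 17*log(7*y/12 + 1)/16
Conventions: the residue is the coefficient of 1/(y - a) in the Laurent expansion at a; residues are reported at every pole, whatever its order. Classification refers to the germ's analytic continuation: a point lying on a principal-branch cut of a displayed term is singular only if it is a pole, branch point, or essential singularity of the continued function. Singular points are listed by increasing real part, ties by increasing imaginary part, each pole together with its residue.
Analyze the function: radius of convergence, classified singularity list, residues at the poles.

Radius of convergence at 0: 12/7.
At -12/7: a logarithmic branch point.

Branch term (-17/16)*log(1 - y/(-12/7)): its argument vanishes at y = -12/7, a logarithmic branch point, modulus 12/7.
The radius of convergence is the smallest modulus among the singular points: 12/7.


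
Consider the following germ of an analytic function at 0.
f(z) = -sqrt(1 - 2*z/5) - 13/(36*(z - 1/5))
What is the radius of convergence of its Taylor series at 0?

The radius of convergence is 1/5.

Denominator factor (z - 1/5): pole of order 1 at 1/5, modulus 1/5.
Branch term (-1)*sqrt(1 - z/(5/2)): its argument vanishes at z = 5/2, a square-root branch point, modulus 5/2.
The radius of convergence is the smallest modulus among the singular points: 1/5.


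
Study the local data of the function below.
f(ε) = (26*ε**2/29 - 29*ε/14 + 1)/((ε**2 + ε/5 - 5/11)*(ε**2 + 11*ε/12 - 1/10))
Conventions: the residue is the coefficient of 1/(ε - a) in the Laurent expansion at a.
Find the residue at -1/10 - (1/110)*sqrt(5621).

The factor ε**2 + ε/5 - 5/11 splits as (ε - a)(ε - a') with a = -1/10 - (1/110)*sqrt(5621), a' = -1/10 + (1/110)*sqrt(5621). At the order-1 pole a set g(ε) = (ε - a)*f(ε) = [(26*ε**2/29 - 29*ε/14 + 1)/(ε**2 + 11*ε/12 - 1/10)] / (ε - a').
Simple pole: residue = g(a) at a = -1/10 - (1/110)*sqrt(5621), which is 399404940/70111531 + (2677458990/35826992341)*sqrt(5621).

The residue is 399404940/70111531 + (2677458990/35826992341)*sqrt(5621).


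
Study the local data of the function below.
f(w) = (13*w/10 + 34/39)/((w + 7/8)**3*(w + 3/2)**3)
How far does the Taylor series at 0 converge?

The radius of convergence is 7/8.

Denominator factor (w + 3/2)^3: pole of order 3 at -3/2, modulus 3/2.
Denominator factor (w + 7/8)^3: pole of order 3 at -7/8, modulus 7/8.
The radius of convergence is the smallest modulus among the singular points: 7/8.


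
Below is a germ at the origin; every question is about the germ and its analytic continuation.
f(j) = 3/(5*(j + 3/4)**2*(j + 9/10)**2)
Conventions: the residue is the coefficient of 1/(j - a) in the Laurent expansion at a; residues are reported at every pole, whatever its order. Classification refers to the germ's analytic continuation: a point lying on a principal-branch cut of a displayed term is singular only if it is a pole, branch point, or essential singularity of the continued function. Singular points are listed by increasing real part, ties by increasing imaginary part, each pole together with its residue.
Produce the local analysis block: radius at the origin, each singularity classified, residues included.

Radius of convergence at 0: 3/4.
At -9/10: a pole of order 2; residue 3200/9.
At -3/4: a pole of order 2; residue -3200/9.

Denominator factor (j + 3/4)^2: pole of order 2 at -3/4, modulus 3/4.
Denominator factor (j + 9/10)^2: pole of order 2 at -9/10, modulus 9/10.
The radius of convergence is the smallest modulus among the singular points: 3/4.
At the order-2 pole -9/10 set g(j) = (j - (-9/10))^2*f(j) = 3/(5*(j + 3/4)**2).
Order-2 pole: residue = g'(a); g'(-9/10) = 3200/9, so the residue is 3200/9.
At the order-2 pole -3/4 set g(j) = (j - (-3/4))^2*f(j) = 3/(5*(j + 9/10)**2).
Order-2 pole: residue = g'(a); g'(-3/4) = -3200/9, so the residue is -3200/9.
List the singular points by increasing real part (a conjugate pair: the negative imaginary part first).


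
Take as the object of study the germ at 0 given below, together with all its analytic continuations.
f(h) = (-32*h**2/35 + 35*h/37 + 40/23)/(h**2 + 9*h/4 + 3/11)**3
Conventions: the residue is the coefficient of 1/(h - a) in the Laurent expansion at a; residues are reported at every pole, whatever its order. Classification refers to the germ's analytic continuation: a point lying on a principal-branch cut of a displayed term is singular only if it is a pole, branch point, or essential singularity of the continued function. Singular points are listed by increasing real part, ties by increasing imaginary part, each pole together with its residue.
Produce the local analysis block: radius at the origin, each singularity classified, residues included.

Denominator factor (h**2 + 9*h/4 + 3/11)^3: discriminant 699/176, real irrational roots -9/8 + (1/88)*sqrt(7689) and -9/8 - (1/88)*sqrt(7689); poles of order 3, moduli 9/8 - (1/88)*sqrt(7689) and 9/8 + (1/88)*sqrt(7689).
The radius of convergence is the smallest modulus among the singular points: 9/8 - (1/88)*sqrt(7689).
The factor h**2 + 9*h/4 + 3/11 splits as (h - a)(h - a') with a = -9/8 - (1/88)*sqrt(7689), a' = -9/8 + (1/88)*sqrt(7689). At the order-3 pole a set g(h) = (h - a)^3*f(h) = [-32*h**2/35 + 35*h/37 + 40/23] / (h - a')^3.
Order-3 pole: residue = g''(a)/2; g''(-9/8 - (1/88)*sqrt(7689)) = (126252544/161468786805)*sqrt(7689), so the residue is (63126272/161468786805)*sqrt(7689).
The factor h**2 + 9*h/4 + 3/11 splits as (h - a)(h - a') with a = -9/8 + (1/88)*sqrt(7689), a' = -9/8 - (1/88)*sqrt(7689). At the order-3 pole a set g(h) = (h - a)^3*f(h) = [-32*h**2/35 + 35*h/37 + 40/23] / (h - a')^3.
Order-3 pole: residue = g''(a)/2; g''(-9/8 + (1/88)*sqrt(7689)) = -(126252544/161468786805)*sqrt(7689), so the residue is -(63126272/161468786805)*sqrt(7689).
List the singular points by increasing real part (a conjugate pair: the negative imaginary part first).

Radius of convergence at 0: 9/8 - (1/88)*sqrt(7689).
At -9/8 - (1/88)*sqrt(7689): a pole of order 3; residue (63126272/161468786805)*sqrt(7689).
At -9/8 + (1/88)*sqrt(7689): a pole of order 3; residue -(63126272/161468786805)*sqrt(7689).


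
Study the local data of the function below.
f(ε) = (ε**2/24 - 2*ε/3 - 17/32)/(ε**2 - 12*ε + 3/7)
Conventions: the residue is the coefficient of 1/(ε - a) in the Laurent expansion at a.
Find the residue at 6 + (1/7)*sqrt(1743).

The residue is -1/12 - (347/111552)*sqrt(1743).

The factor ε**2 - 12*ε + 3/7 splits as (ε - a)(ε - a') with a = 6 + (1/7)*sqrt(1743), a' = 6 - (1/7)*sqrt(1743). At the order-1 pole a set g(ε) = (ε - a)*f(ε) = [ε**2/24 - 2*ε/3 - 17/32] / (ε - a').
Simple pole: residue = g(a) at a = 6 + (1/7)*sqrt(1743), which is -1/12 - (347/111552)*sqrt(1743).


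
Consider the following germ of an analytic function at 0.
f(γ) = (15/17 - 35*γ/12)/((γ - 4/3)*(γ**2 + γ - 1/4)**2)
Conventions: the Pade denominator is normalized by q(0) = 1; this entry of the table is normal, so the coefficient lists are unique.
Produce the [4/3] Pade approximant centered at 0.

Taylor coefficients needed (expand at 0): a_0 = -180/17, a_1 = -980/17, a_2 = -6055/17, a_3 = -138325/68, a_4 = -3100415/272, a_5 = -68094205/1088, a_6 = -1474042615/4352, a_7 = -1855117205/1024.
Write the denominator as Q(γ) = 1 + q1*γ + q2*γ^2 + q3*γ^3. Requiring Q*f - P = O(γ^8) with deg P <= 4 kills the coefficients of γ^5..γ^7 in Q*f:
  γ^5: a_5 + q1*a_4 + q2*a_3 + q3*a_2 = 0, i.e. -68094205/1088 + (-3100415/272)*q1 + (-138325/68)*q2 + (-6055/17)*q3 = 0.
  γ^6: a_6 + q1*a_5 + q2*a_4 + q3*a_3 = 0, i.e. -1474042615/4352 + (-68094205/1088)*q1 + (-3100415/272)*q2 + (-138325/68)*q3 = 0.
  γ^7: a_7 + q1*a_6 + q2*a_5 + q3*a_4 = 0, i.e. -1855117205/1024 + (-1474042615/4352)*q1 + (-68094205/1088)*q2 + (-3100415/272)*q3 = 0.
Solving this linear system: q1 = -36276385627/4209163492, q2 = 14016517511/1052290873, q3 = 50555239279/2104581746.
The numerator is Q*f truncated at degree 4: P0 = a_0 = -180/17; P1 = a_1 + q1*a_0 = 601192297675/17888944841; P2 = a_2 + q1*a_1 + q2*a_0 = -6879909380/17888944841; P3 = a_3 + q1*a_2 + q2*a_1 + q3*a_0 = 237686295050/17888944841; P4 = a_4 + q1*a_3 + q2*a_2 + q3*a_1 = 4115229520/1052290873.

The Pade approximant has numerator coefficients [-180/17, 601192297675/17888944841, -6879909380/17888944841, 237686295050/17888944841, 4115229520/1052290873]; denominator coefficients [1, -36276385627/4209163492, 14016517511/1052290873, 50555239279/2104581746].


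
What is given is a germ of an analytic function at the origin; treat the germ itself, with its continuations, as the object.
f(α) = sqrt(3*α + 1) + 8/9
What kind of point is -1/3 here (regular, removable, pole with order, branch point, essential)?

The term (1)*sqrt(1 - α/(-1/3)) has argument 1 - -1/3/(-1/3) = 0 at -1/3: a square-root (algebraic, two-sheeted) branch point; the remaining terms are analytic or single-valued there.

The point is an algebraic (square-root) branch point.


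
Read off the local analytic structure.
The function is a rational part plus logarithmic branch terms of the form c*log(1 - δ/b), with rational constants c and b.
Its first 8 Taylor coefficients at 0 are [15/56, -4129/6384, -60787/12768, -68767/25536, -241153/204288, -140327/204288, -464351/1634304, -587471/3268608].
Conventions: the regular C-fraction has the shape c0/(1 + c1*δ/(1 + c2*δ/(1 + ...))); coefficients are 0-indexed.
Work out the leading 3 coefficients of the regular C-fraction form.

Taylor coefficients (read off): a_0 = 15/56, a_1 = -4129/6384, a_2 = -60787/12768.
c0 = a_0 = 15/56. Peel one level at a time: if S = 1 + c*δ/S' with S'(0) = 1, then c is the δ-coefficient of S and S' = c*δ/(S - 1).
S_1 = c0/f = 1 + (4129/1710)*δ + (34510763/1462050)*δ^2 + ...; c1 = 4129/1710.
S_2 = c1*δ/(S_1 - 1) = 1 + (-34510763/3530295)*δ + ...; c2 = -34510763/3530295.

The regular C-fraction coefficients are [15/56, 4129/1710, -34510763/3530295].


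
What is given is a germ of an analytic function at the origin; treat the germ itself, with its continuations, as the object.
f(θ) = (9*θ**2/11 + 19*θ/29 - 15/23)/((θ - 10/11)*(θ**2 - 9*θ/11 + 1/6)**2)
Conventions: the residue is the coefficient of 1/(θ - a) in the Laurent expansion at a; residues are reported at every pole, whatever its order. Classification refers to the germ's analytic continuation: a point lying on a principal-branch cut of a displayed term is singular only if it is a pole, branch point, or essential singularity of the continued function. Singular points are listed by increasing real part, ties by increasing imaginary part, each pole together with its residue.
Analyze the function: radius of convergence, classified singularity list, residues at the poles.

Denominator factor (θ**2 - 9*θ/11 + 1/6)^2: discriminant 1/363, real irrational roots 9/22 + (1/66)*sqrt(3) and 9/22 - (1/66)*sqrt(3); poles of order 2, moduli 9/22 + (1/66)*sqrt(3) and 9/22 - (1/66)*sqrt(3).
Denominator factor (θ - 10/11): pole of order 1 at 10/11, modulus 10/11.
The radius of convergence is the smallest modulus among the singular points: 9/22 - (1/66)*sqrt(3).
The factor θ**2 - 9*θ/11 + 1/6 splits as (θ - a)(θ - a') with a = 9/22 - (1/66)*sqrt(3), a' = 9/22 + (1/66)*sqrt(3). At the order-2 pole a set g(θ) = (θ - a)^2*f(θ) = [(9*θ**2/11 + 19*θ/29 - 15/23)/(θ - 10/11)] / (θ - a')^2.
Order-2 pole: residue = g'(a); g'(9/22 - (1/66)*sqrt(3)) = -108916830/21851587 + (86884419633/21851587)*sqrt(3), so the residue is -108916830/21851587 + (86884419633/21851587)*sqrt(3).
The factor θ**2 - 9*θ/11 + 1/6 splits as (θ - a)(θ - a') with a = 9/22 + (1/66)*sqrt(3), a' = 9/22 - (1/66)*sqrt(3). At the order-2 pole a set g(θ) = (θ - a)^2*f(θ) = [(9*θ**2/11 + 19*θ/29 - 15/23)/(θ - 10/11)] / (θ - a')^2.
Order-2 pole: residue = g'(a); g'(9/22 + (1/66)*sqrt(3)) = -108916830/21851587 - (86884419633/21851587)*sqrt(3), so the residue is -108916830/21851587 - (86884419633/21851587)*sqrt(3).
At the order-1 pole 10/11 set g(θ) = (θ - (10/11))*f(θ) = (9*θ**2/11 + 19*θ/29 - 15/23)/(θ**2 - 9*θ/11 + 1/6)**2.
Simple pole: residue = g(a) at a = 10/11, which is 217833660/21851587.
List the singular points by increasing real part (a conjugate pair: the negative imaginary part first).

Radius of convergence at 0: 9/22 - (1/66)*sqrt(3).
At 9/22 - (1/66)*sqrt(3): a pole of order 2; residue -108916830/21851587 + (86884419633/21851587)*sqrt(3).
At 9/22 + (1/66)*sqrt(3): a pole of order 2; residue -108916830/21851587 - (86884419633/21851587)*sqrt(3).
At 10/11: a pole of order 1; residue 217833660/21851587.


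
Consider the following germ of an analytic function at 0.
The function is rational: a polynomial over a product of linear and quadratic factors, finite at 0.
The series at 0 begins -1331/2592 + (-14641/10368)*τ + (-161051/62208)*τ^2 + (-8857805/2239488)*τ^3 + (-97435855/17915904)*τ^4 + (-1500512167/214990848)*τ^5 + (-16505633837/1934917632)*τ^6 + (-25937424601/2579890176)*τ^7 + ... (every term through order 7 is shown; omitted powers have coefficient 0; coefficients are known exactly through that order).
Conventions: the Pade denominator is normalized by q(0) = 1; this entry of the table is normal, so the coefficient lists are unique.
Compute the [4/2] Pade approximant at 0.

Taylor coefficients needed (read off): a_0 = -1331/2592, a_1 = -14641/10368, a_2 = -161051/62208, a_3 = -8857805/2239488, a_4 = -97435855/17915904, a_5 = -1500512167/214990848, a_6 = -16505633837/1934917632.
Write the denominator as Q(τ) = 1 + q1*τ + q2*τ^2. Requiring Q*f - P = O(τ^7) with deg P <= 4 kills the coefficients of τ^5..τ^6 in Q*f:
  τ^5: a_5 + q1*a_4 + q2*a_3 = 0, i.e. -1500512167/214990848 + (-97435855/17915904)*q1 + (-8857805/2239488)*q2 = 0.
  τ^6: a_6 + q1*a_5 + q2*a_4 = 0, i.e. -16505633837/1934917632 + (-1500512167/214990848)*q1 + (-97435855/17915904)*q2 = 0.
Solving this linear system: q1 = -77/36, q2 = 847/720.
The numerator is Q*f truncated at degree 4: P0 = a_0 = -1331/2592; P1 = a_1 + q1*a_0 = -14641/46656; P2 = a_2 + q1*a_1 + q2*a_0 = -161051/933120; P3 = a_3 + q1*a_2 + q2*a_1 = -1771561/22394880; P4 = a_4 + q1*a_3 + q2*a_2 = -19487171/806215680.

The Pade approximant has numerator coefficients [-1331/2592, -14641/46656, -161051/933120, -1771561/22394880, -19487171/806215680]; denominator coefficients [1, -77/36, 847/720].


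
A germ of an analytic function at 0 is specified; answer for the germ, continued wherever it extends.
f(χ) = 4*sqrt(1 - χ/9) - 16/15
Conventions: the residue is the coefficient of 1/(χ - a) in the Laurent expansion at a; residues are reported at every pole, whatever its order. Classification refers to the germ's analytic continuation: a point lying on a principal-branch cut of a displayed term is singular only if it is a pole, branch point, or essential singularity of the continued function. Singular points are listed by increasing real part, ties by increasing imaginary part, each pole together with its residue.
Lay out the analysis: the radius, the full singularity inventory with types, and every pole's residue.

Radius of convergence at 0: 9.
At 9: an algebraic (square-root) branch point.

Branch term (4)*sqrt(1 - χ/(9)): its argument vanishes at χ = 9, a square-root branch point, modulus 9.
The radius of convergence is the smallest modulus among the singular points: 9.


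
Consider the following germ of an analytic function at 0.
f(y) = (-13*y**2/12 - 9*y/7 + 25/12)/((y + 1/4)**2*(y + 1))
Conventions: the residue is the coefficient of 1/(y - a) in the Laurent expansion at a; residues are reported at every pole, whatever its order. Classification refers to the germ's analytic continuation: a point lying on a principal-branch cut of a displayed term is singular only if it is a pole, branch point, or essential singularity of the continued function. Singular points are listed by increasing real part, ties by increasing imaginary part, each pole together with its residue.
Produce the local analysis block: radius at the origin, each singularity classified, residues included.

Denominator factor (y + 1): pole of order 1 at -1, modulus 1.
Denominator factor (y + 1/4)^2: pole of order 2 at -1/4, modulus 1/4.
The radius of convergence is the smallest modulus among the singular points: 1/4.
At the order-1 pole -1 set g(y) = (y - (-1))*f(y) = (-13*y**2/12 - 9*y/7 + 25/12)/(y + 1/4)**2.
Simple pole: residue = g(a) at a = -1, which is 256/63.
At the order-2 pole -1/4 set g(y) = (y - (-1/4))^2*f(y) = (-13*y**2/12 - 9*y/7 + 25/12)/(y + 1).
Order-2 pole: residue = g'(a); g'(-1/4) = -1297/252, so the residue is -1297/252.
List the singular points by increasing real part (a conjugate pair: the negative imaginary part first).

Radius of convergence at 0: 1/4.
At -1: a pole of order 1; residue 256/63.
At -1/4: a pole of order 2; residue -1297/252.


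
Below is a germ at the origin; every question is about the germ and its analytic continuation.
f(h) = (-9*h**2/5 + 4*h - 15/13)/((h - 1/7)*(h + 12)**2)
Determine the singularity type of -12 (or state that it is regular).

The denominator factor h + 12 vanishes at -12 and appears to the power 2; the numerator there equals -20043/65, nonzero, and no other factor vanishes.
Hence a pole whose order is the multiplicity, 2.

The point is a pole of order 2.


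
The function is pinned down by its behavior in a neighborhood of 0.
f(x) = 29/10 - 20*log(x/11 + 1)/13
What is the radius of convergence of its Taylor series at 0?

The radius of convergence is 11.

Branch term (-20/13)*log(1 - x/(-11)): its argument vanishes at x = -11, a logarithmic branch point, modulus 11.
The radius of convergence is the smallest modulus among the singular points: 11.


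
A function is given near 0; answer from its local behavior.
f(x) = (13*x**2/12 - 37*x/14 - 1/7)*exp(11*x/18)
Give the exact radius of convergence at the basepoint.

The factor exp(11*x/18) is entire and contributes no finite singular point.
The polynomial part has no poles.
No finite singular points: the Taylor series at 0 converges everywhere.

The radius of convergence is infinite.


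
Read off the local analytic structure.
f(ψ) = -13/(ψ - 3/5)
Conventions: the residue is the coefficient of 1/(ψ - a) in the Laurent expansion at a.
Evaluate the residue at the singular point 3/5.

At the order-1 pole 3/5 set g(ψ) = (ψ - (3/5))*f(ψ) = -13.
Simple pole: residue = g(a) at a = 3/5, which is -13.

The residue is -13.


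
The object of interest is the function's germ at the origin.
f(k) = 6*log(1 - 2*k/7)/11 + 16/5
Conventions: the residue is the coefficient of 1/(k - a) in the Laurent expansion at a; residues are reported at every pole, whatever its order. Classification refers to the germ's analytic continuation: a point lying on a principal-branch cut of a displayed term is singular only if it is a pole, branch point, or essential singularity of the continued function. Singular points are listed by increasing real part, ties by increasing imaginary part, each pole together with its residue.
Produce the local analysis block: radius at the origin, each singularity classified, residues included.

Branch term (6/11)*log(1 - k/(7/2)): its argument vanishes at k = 7/2, a logarithmic branch point, modulus 7/2.
The radius of convergence is the smallest modulus among the singular points: 7/2.

Radius of convergence at 0: 7/2.
At 7/2: a logarithmic branch point.


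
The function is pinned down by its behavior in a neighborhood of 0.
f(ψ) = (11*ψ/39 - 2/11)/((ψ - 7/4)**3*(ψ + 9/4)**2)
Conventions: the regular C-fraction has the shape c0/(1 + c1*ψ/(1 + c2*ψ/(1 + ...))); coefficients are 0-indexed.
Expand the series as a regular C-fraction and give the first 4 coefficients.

Taylor coefficients (expand at 0): a_0 = 2048/305613, a_1 = -1217536/250297047, a_2 = -684032/404325999, a_3 = -5362860032/993428979543.
c0 = a_0 = 2048/305613. Peel one level at a time: if S = 1 + c*ψ/S' with S'(0) = 1, then c is the ψ-coefficient of S and S' = c*ψ/(S - 1).
S_1 = c0/f = 1 + (1189/1638)*ψ + (2091073/2683044)*ψ^2 + ...; c1 = 1189/1638.
S_2 = c1*ψ/(S_1 - 1) = 1 + (-2091073/1947582)*ψ + (-5548286048/5611058649)*ψ^2 + ...; c2 = -2091073/1947582.
S_3 = c2*ψ/(S_2 - 1) = 1 + (-144255437248/156636005211)*ψ + ...; c3 = -144255437248/156636005211.

The regular C-fraction coefficients are [2048/305613, 1189/1638, -2091073/1947582, -144255437248/156636005211].


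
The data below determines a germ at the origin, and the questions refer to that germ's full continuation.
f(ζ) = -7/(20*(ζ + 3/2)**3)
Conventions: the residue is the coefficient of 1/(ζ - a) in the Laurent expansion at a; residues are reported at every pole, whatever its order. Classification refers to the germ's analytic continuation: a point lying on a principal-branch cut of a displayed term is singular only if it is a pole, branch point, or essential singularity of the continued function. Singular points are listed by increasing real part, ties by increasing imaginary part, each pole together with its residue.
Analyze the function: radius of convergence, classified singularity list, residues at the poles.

Radius of convergence at 0: 3/2.
At -3/2: a pole of order 3; residue 0.

Denominator factor (ζ + 3/2)^3: pole of order 3 at -3/2, modulus 3/2.
The radius of convergence is the smallest modulus among the singular points: 3/2.
At the order-3 pole -3/2 set g(ζ) = (ζ - (-3/2))^3*f(ζ) = -7/20.
Order-3 pole: residue = g''(a)/2; g''(-3/2) = 0, so the residue is 0.


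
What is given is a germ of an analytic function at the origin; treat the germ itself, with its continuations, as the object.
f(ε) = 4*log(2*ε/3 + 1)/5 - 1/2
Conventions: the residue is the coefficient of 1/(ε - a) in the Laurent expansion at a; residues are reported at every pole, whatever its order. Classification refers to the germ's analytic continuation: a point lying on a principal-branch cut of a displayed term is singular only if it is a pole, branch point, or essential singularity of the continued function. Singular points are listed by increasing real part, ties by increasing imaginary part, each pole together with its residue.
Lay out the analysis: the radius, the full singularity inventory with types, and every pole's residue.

Branch term (4/5)*log(1 - ε/(-3/2)): its argument vanishes at ε = -3/2, a logarithmic branch point, modulus 3/2.
The radius of convergence is the smallest modulus among the singular points: 3/2.

Radius of convergence at 0: 3/2.
At -3/2: a logarithmic branch point.


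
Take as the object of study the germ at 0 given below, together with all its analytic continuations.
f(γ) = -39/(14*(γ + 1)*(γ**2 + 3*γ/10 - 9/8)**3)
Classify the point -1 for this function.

The point is a pole of order 1.

The denominator factor γ + 1 vanishes at -1 and appears to the power 1; the numerator there equals -39/14, nonzero, and no other factor vanishes.
Hence a pole whose order is the multiplicity, 1.


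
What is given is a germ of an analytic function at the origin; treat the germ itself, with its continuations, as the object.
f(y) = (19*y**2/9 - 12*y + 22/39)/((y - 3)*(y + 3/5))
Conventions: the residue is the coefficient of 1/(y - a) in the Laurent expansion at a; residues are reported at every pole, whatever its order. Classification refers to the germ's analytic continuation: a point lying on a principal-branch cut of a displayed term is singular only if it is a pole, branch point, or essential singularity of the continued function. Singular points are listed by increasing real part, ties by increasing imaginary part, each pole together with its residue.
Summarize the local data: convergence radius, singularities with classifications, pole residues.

Denominator factor (y + 3/5): pole of order 1 at -3/5, modulus 3/5.
Denominator factor (y - 3): pole of order 1 at 3, modulus 3.
The radius of convergence is the smallest modulus among the singular points: 3/5.
At the order-1 pole -3/5 set g(y) = (y - (-3/5))*f(y) = (19*y**2/9 - 12*y + 22/39)/(y - 3).
Simple pole: residue = g(a) at a = -3/5, which is -8311/3510.
At the order-1 pole 3 set g(y) = (y - (3))*f(y) = (19*y**2/9 - 12*y + 22/39)/(y + 3/5).
Simple pole: residue = g(a) at a = 3, which is -3205/702.
List the singular points by increasing real part (a conjugate pair: the negative imaginary part first).

Radius of convergence at 0: 3/5.
At -3/5: a pole of order 1; residue -8311/3510.
At 3: a pole of order 1; residue -3205/702.


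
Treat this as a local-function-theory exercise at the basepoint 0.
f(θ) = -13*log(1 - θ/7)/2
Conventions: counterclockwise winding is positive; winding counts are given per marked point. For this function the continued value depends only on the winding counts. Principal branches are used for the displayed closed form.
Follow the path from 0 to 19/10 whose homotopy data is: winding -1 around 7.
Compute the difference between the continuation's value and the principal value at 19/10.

The rational part is single-valued and drops out of the difference; each branch term changes only by its own monodromy.
(-13/2)*log(1 - θ/(7)): each positive loop around 7 adds 2*pi*i to the log, so winding -1 contributes (-13/2)*(-1)*2*pi*i = (13)*pi*i.
Summing the contributions at θ = 19/10 gives (13)*pi*i.

Continued minus principal equals (13)*pi*i.


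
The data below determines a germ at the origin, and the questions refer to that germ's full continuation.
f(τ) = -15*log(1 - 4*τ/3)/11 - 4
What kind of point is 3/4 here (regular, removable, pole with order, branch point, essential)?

The term (-15/11)*log(1 - τ/(3/4)) has argument 1 - 3/4/(3/4) = 0 at 3/4: a logarithmic (infinitely-sheeted) branch point; the remaining terms are analytic or single-valued there.

The point is a logarithmic branch point.


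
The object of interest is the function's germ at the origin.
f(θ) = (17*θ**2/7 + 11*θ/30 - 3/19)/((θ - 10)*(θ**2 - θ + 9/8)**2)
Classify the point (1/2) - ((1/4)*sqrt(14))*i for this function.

The point is a pole of order 2.

The denominator factor θ**2 - θ + 9/8 vanishes at (1/2) - ((1/4)*sqrt(14))*i and appears to the power 2; the numerator there equals (-23819/15960) - ((587/840)*sqrt(14))*i, nonzero, and no other factor vanishes.
Hence a pole whose order is the multiplicity, 2.


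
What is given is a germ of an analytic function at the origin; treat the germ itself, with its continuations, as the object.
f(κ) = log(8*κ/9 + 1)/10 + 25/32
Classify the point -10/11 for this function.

The point is a regular point.

There is no denominator, hence no pole anywhere.
Branch term log(1 - κ/(-9/8)): argument at -10/11 is 19/99, nonzero, so -10/11 is not its branch point (a point on a principal cut is still regular for the continued germ).
So the germ continues analytically to -10/11.


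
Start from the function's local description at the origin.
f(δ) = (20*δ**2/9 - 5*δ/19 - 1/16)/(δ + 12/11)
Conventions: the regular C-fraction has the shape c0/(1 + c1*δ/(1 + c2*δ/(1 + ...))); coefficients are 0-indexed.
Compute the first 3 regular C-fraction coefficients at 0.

Taylor coefficients (expand at 0): a_0 = -11/192, a_1 = -8261/43776, a_2 = 1160951/525312.
c0 = a_0 = -11/192. Peel one level at a time: if S = 1 + c*δ/S' with S'(0) = 1, then c is the δ-coefficient of S and S' = c*δ/(S - 1).
S_1 = c0/f = 1 + (-751/228)*δ + (160580/3249)*δ^2 + ...; c1 = -751/228.
S_2 = c1*δ/(S_1 - 1) = 1 + (642320/42807)*δ + ...; c2 = 642320/42807.

The regular C-fraction coefficients are [-11/192, -751/228, 642320/42807].


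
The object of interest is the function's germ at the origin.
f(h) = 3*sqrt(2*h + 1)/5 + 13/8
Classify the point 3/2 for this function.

There is no denominator, hence no pole anywhere.
Branch term sqrt(1 - h/(-1/2)): argument at 3/2 is 4, nonzero, so 3/2 is not its branch point (a point on a principal cut is still regular for the continued germ).
So the germ continues analytically to 3/2.

The point is a regular point.


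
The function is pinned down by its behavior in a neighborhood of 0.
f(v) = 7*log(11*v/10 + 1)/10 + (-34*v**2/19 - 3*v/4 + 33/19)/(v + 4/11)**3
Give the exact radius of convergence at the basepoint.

Denominator factor (v + 4/11)^3: pole of order 3 at -4/11, modulus 4/11.
Branch term (7/10)*log(1 - v/(-10/11)): its argument vanishes at v = -10/11, a logarithmic branch point, modulus 10/11.
The radius of convergence is the smallest modulus among the singular points: 4/11.

The radius of convergence is 4/11.


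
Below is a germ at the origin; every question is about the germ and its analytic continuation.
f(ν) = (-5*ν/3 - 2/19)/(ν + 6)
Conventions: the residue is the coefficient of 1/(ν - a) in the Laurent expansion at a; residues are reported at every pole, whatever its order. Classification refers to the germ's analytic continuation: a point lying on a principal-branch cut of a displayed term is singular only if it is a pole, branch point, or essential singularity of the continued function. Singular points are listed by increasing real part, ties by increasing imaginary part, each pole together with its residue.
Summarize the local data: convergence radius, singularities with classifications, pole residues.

Radius of convergence at 0: 6.
At -6: a pole of order 1; residue 188/19.

Denominator factor (ν + 6): pole of order 1 at -6, modulus 6.
The radius of convergence is the smallest modulus among the singular points: 6.
At the order-1 pole -6 set g(ν) = (ν - (-6))*f(ν) = -5*ν/3 - 2/19.
Simple pole: residue = g(a) at a = -6, which is 188/19.


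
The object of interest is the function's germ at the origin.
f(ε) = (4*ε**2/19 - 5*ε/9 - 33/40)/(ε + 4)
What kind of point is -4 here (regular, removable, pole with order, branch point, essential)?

The point is a pole of order 1.

The denominator factor ε + 4 vanishes at -4 and appears to the power 1; the numerator there equals 32597/6840, nonzero, and no other factor vanishes.
Hence a pole whose order is the multiplicity, 1.


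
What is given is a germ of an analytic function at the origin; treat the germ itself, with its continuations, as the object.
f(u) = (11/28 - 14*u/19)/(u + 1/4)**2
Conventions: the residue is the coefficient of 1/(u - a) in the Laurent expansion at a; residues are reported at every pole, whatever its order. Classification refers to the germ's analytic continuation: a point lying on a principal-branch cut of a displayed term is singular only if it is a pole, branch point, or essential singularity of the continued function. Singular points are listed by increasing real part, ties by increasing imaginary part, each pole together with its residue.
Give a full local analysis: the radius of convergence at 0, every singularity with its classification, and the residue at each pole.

Denominator factor (u + 1/4)^2: pole of order 2 at -1/4, modulus 1/4.
The radius of convergence is the smallest modulus among the singular points: 1/4.
At the order-2 pole -1/4 set g(u) = (u - (-1/4))^2*f(u) = 11/28 - 14*u/19.
Order-2 pole: residue = g'(a); g'(-1/4) = -14/19, so the residue is -14/19.

Radius of convergence at 0: 1/4.
At -1/4: a pole of order 2; residue -14/19.


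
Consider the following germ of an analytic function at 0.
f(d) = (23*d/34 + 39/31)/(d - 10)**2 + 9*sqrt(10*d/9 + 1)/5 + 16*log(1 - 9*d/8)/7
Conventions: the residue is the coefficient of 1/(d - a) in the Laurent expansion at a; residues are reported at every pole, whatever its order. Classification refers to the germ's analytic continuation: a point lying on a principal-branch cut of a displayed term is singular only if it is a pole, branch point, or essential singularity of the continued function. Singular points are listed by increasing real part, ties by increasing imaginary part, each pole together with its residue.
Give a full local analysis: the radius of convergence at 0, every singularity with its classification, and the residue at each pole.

Denominator factor (d - 10)^2: pole of order 2 at 10, modulus 10.
Branch term (16/7)*log(1 - d/(8/9)): its argument vanishes at d = 8/9, a logarithmic branch point, modulus 8/9.
Branch term (9/5)*sqrt(1 - d/(-9/10)): its argument vanishes at d = -9/10, a square-root branch point, modulus 9/10.
The radius of convergence is the smallest modulus among the singular points: 8/9.
The branch terms are analytic at 10 and contribute nothing to the residue; only the rational part matters.
At the order-2 pole 10 set g(d) = (d - (10))^2*(rational part) = 23*d/34 + 39/31.
Order-2 pole: residue = g'(a); g'(10) = 23/34, so the residue is 23/34.
List the singular points by increasing real part (a conjugate pair: the negative imaginary part first).

Radius of convergence at 0: 8/9.
At -9/10: an algebraic (square-root) branch point.
At 8/9: a logarithmic branch point.
At 10: a pole of order 2; residue 23/34.


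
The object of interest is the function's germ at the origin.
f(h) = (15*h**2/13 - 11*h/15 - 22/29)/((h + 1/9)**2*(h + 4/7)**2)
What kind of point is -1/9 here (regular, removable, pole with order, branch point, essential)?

The denominator factor h + 1/9 vanishes at -1/9 and appears to the power 2; the numerator there equals -11246/16965, nonzero, and no other factor vanishes.
Hence a pole whose order is the multiplicity, 2.

The point is a pole of order 2.


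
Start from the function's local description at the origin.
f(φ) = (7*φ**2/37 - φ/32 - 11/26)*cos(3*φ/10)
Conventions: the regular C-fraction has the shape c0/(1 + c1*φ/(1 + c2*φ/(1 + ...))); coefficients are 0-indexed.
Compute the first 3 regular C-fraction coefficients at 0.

Taylor coefficients (expand at 0): a_0 = -11/26, a_1 = -1/32, a_2 = 40063/192400.
c0 = a_0 = -11/26. Peel one level at a time: if S = 1 + c*φ/S' with S'(0) = 1, then c is the φ-coefficient of S and S' = c*φ/(S - 1).
S_1 = c0/f = 1 + (-13/176)*φ + (14258501/28652800)*φ^2 + ...; c1 = -13/176.
S_2 = c1*φ/(S_1 - 1) = 1 + (14258501/2116400)*φ + ...; c2 = 14258501/2116400.

The regular C-fraction coefficients are [-11/26, -13/176, 14258501/2116400].


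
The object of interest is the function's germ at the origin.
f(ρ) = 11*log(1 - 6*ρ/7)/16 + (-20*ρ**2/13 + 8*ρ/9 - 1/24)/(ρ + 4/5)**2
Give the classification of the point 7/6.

The term (11/16)*log(1 - ρ/(7/6)) has argument 1 - 7/6/(7/6) = 0 at 7/6: a logarithmic (infinitely-sheeted) branch point; the remaining terms are analytic or single-valued there.

The point is a logarithmic branch point.


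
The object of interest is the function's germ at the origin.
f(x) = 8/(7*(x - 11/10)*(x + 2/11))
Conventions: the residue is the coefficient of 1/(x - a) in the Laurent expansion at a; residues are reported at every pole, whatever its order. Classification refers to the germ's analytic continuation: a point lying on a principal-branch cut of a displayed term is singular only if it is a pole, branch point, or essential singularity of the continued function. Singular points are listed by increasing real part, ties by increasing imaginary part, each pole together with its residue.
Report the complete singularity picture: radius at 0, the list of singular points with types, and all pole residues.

Radius of convergence at 0: 2/11.
At -2/11: a pole of order 1; residue -880/987.
At 11/10: a pole of order 1; residue 880/987.

Denominator factor (x - 11/10): pole of order 1 at 11/10, modulus 11/10.
Denominator factor (x + 2/11): pole of order 1 at -2/11, modulus 2/11.
The radius of convergence is the smallest modulus among the singular points: 2/11.
At the order-1 pole -2/11 set g(x) = (x - (-2/11))*f(x) = 8/(7*(x - 11/10)).
Simple pole: residue = g(a) at a = -2/11, which is -880/987.
At the order-1 pole 11/10 set g(x) = (x - (11/10))*f(x) = 8/(7*(x + 2/11)).
Simple pole: residue = g(a) at a = 11/10, which is 880/987.
List the singular points by increasing real part (a conjugate pair: the negative imaginary part first).
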